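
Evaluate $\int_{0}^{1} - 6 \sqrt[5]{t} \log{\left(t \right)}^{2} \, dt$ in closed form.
$- \frac{125}{18}$

Start from the elementary integral
$$J(a) = \int_{0}^{1} - 6 t^{a} \, dt = - \frac{6}{a + 1}.$$

Differentiating under the integral sign brings down a factor of $\ln t$:
$$\frac{dJ}{da} = \int_{0}^{1} - 6 t^{a} \log{\left(t \right)} \, dt = \frac{6}{\left(a + 1\right)^{2}}.$$

Repeating twice in total — each differentiation brings down another $\ln t$ — gives
$$\frac{d^{2}J}{da^{2}} = \int_{0}^{1} - 6 t^{a} \log{\left(t \right)}^{2} \, dt = - \frac{12}{\left(a + 1\right)^{3}},$$
and the integrand here is exactly the target integrand, so $I = - \frac{12}{\left(a + 1\right)^{3}}$.

Setting $a = \frac{1}{5}$:
$$I = - \frac{125}{18}.$$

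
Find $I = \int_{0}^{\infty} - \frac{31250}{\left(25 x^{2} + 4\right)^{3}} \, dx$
$- \frac{9375 \pi}{256}$

Start from the standard arctangent integral
$$J(a) = \int_{0}^{\infty} - \frac{2}{a^{2} + x^{2}} \, dx = - \frac{\pi}{a}.$$

Differentiating under the integral sign with respect to $a$,
$$\frac{dJ}{da} = \int_{0}^{\infty} \frac{4 a}{\left(a^{2} + x^{2}\right)^{2}} \, dx = \frac{\pi}{a^{2}},$$
so $\int_{0}^{\infty} - \frac{2}{\left(a^{2} + x^{2}\right)^{2}} \, dx = - \frac{\pi}{2 a^{3}}$.

Repeating — each differentiation of $1/(x^2+a^2)^j$ produces $-2ja/(x^2+a^2)^{j+1}$ — and dividing through by $-2ja$ at each step yields, after $2$ differentiations in total,
$$\int_{0}^{\infty} - \frac{2}{\left(a^{2} + x^{2}\right)^{3}} \, dx = - \frac{3 \pi}{8 a^{5}}.$$

Setting $a = \frac{2}{5}$:
$$I = - \frac{9375 \pi}{256}.$$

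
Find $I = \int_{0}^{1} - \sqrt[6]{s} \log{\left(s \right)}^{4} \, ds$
$- \frac{186624}{16807}$

Begin with the known integral
$$J(a) = \int_{0}^{1} - s^{a} \, ds = - \frac{1}{a + 1}.$$

Differentiating under the integral sign brings down a factor of $\ln s$:
$$\frac{dJ}{da} = \int_{0}^{1} - s^{a} \log{\left(s \right)} \, ds = \frac{1}{\left(a + 1\right)^{2}}.$$

Repeating $4$ times in total — each differentiation brings down another $\ln s$ — gives
$$\frac{d^{4}J}{da^{4}} = \int_{0}^{1} - s^{a} \log{\left(s \right)}^{4} \, ds = - \frac{24}{\left(a + 1\right)^{5}},$$
and the integrand here is exactly the target integrand, so $I = - \frac{24}{\left(a + 1\right)^{5}}$.

Setting $a = \frac{1}{6}$:
$$I = - \frac{186624}{16807}.$$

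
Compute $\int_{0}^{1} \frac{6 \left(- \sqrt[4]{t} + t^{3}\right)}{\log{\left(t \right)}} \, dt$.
$\log{\left(\frac{16777216}{15625} \right)}$

Replace the exponent $3$ by a parameter $a$: let $I(a) = \int_{0}^{1} \frac{6 \left(- \sqrt[4]{t} + t^{a}\right)}{\log{\left(t \right)}} \, dt$.

Since $\dfrac{\partial}{\partial a}\,t^{a} = t^{a} \ln t$, the $\ln t$ in the denominator cancels and
$$\frac{dI}{da} = \int_{0}^{1} 6 t^{a} \, dt = 6 \left[\frac{t^{a+1}}{a+1}\right]_0^1 = \frac{6}{a + 1}.$$

Integrating with respect to $a$ gives $I(a) = \log{\left(\frac{4096 \left(a + 1\right)^{6}}{15625} \right)} + C$.

At $a = \frac{1}{4}$ the integrand is identically $0$, so $I(\frac{1}{4}) = 0$. The closed form gives $0$, hence $C = 0$.

Setting $a = 3$:
$$I = \log{\left(\frac{16777216}{15625} \right)}.$$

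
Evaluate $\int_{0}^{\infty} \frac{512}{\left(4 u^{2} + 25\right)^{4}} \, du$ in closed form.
$\frac{8 \pi}{15625}$

Begin with the known result
$$J(a) = \int_{0}^{\infty} \frac{2}{a^{2} + u^{2}} \, du = \frac{\pi}{a}.$$

Differentiating under the integral sign with respect to $a$,
$$\frac{dJ}{da} = \int_{0}^{\infty} - \frac{4 a}{\left(a^{2} + u^{2}\right)^{2}} \, du = - \frac{\pi}{a^{2}},$$
so $\int_{0}^{\infty} \frac{2}{\left(a^{2} + u^{2}\right)^{2}} \, du = \frac{\pi}{2 a^{3}}$.

Repeating — each differentiation of $1/(u^2+a^2)^j$ produces $-2ja/(u^2+a^2)^{j+1}$ — and dividing through by $-2ja$ at each step yields, after $3$ differentiations in total,
$$\int_{0}^{\infty} \frac{2}{\left(a^{2} + u^{2}\right)^{4}} \, du = \frac{5 \pi}{16 a^{7}}.$$

Setting $a = \frac{5}{2}$:
$$I = \frac{8 \pi}{15625}.$$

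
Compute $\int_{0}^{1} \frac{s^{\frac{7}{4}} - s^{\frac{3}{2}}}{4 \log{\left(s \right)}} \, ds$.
$- \frac{\log{\left(5 \right)}}{4} - \frac{\log{\left(2 \right)}}{4} + \frac{\log{\left(11 \right)}}{4}$

Replace the exponent $\frac{7}{4}$ by a parameter $a$: let $I(a) = \int_{0}^{1} \frac{- s^{\frac{3}{2}} + s^{a}}{4 \log{\left(s \right)}} \, ds$.

Since $\dfrac{\partial}{\partial a}\,s^{a} = s^{a} \ln s$, the $\ln s$ in the denominator cancels and
$$\frac{dI}{da} = \int_{0}^{1} \frac{1}{4} s^{a} \, ds = \frac{1}{4} \left[\frac{s^{a+1}}{a+1}\right]_0^1 = \frac{1}{4 \left(a + 1\right)}.$$

Integrating with respect to $a$ gives $I(a) = \frac{\log{\left(a + 1 \right)}}{4} - \frac{\log{\left(5 \right)}}{4} + \frac{\log{\left(2 \right)}}{4} + C$.

At $a = \frac{3}{2}$ the integrand is identically $0$, so $I(\frac{3}{2}) = 0$. The closed form gives $0$, hence $C = 0$.

Setting $a = \frac{7}{4}$:
$$I = - \frac{\log{\left(5 \right)}}{4} - \frac{\log{\left(2 \right)}}{4} + \frac{\log{\left(11 \right)}}{4}.$$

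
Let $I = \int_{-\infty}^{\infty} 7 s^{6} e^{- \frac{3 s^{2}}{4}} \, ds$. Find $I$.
$\frac{560 \sqrt{3} \sqrt{\pi}}{27}$

Begin with the known integral
$$J(a) = \int_{-\infty}^{\infty} 7 e^{- a s^{2}} \, ds = \frac{7 \sqrt{\pi}}{\sqrt{a}}.$$

Differentiating under the integral sign brings down a factor of $(-s^2)$:
$$\frac{dJ}{da} = \int_{-\infty}^{\infty} - 7 s^{2} e^{- a s^{2}} \, ds = - \frac{7 \sqrt{\pi}}{2 a^{\frac{3}{2}}}.$$

Repeating $3$ times in total — each differentiation brings down another $(-s^2)$ — gives
$$\frac{d^{3}J}{da^{3}} = \int_{-\infty}^{\infty} - 7 s^{6} e^{- a s^{2}} \, ds = - \frac{105 \sqrt{\pi}}{8 a^{\frac{7}{2}}},$$
and the integrand here is $(-1)^{3}$ times the target integrand, so $I = (-1)^{3}\,\frac{d^{3}J}{da^{3}} = \frac{105 \sqrt{\pi}}{8 a^{\frac{7}{2}}}$.

Setting $a = \frac{3}{4}$:
$$I = \frac{560 \sqrt{3} \sqrt{\pi}}{27}.$$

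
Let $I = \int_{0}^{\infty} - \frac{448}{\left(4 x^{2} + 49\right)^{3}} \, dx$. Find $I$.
$- \frac{6 \pi}{2401}$

Begin with the known result
$$J(a) = \int_{0}^{\infty} - \frac{7}{a^{2} + x^{2}} \, dx = - \frac{7 \pi}{2 a}.$$

Differentiating under the integral sign with respect to $a$,
$$\frac{dJ}{da} = \int_{0}^{\infty} \frac{14 a}{\left(a^{2} + x^{2}\right)^{2}} \, dx = \frac{7 \pi}{2 a^{2}},$$
so $\int_{0}^{\infty} - \frac{7}{\left(a^{2} + x^{2}\right)^{2}} \, dx = - \frac{7 \pi}{4 a^{3}}$.

Repeating — each differentiation of $1/(x^2+a^2)^j$ produces $-2ja/(x^2+a^2)^{j+1}$ — and dividing through by $-2ja$ at each step yields, after $2$ differentiations in total,
$$\int_{0}^{\infty} - \frac{7}{\left(a^{2} + x^{2}\right)^{3}} \, dx = - \frac{21 \pi}{16 a^{5}}.$$

Setting $a = \frac{7}{2}$:
$$I = - \frac{6 \pi}{2401}.$$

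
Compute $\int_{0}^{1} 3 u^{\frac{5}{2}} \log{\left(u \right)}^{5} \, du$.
$- \frac{23040}{117649}$

Begin with the known integral
$$J(a) = \int_{0}^{1} 3 u^{a} \, du = \frac{3}{a + 1}.$$

Differentiating under the integral sign brings down a factor of $\ln u$:
$$\frac{dJ}{da} = \int_{0}^{1} 3 u^{a} \log{\left(u \right)} \, du = - \frac{3}{\left(a + 1\right)^{2}}.$$

Repeating $5$ times in total — each differentiation brings down another $\ln u$ — gives
$$\frac{d^{5}J}{da^{5}} = \int_{0}^{1} 3 u^{a} \log{\left(u \right)}^{5} \, du = - \frac{360}{\left(a + 1\right)^{6}},$$
and the integrand here is exactly the target integrand, so $I = - \frac{360}{\left(a + 1\right)^{6}}$.

Setting $a = \frac{5}{2}$:
$$I = - \frac{23040}{117649}.$$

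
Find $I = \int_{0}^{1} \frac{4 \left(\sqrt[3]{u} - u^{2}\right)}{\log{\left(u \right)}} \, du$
$- \log{\left(\frac{6561}{256} \right)}$

Introduce a parameter $a$ in the exponent: let $I(a) = \int_{0}^{1} \frac{4 \left(\sqrt[3]{u} - u^{a}\right)}{\log{\left(u \right)}} \, du$.

Since $\dfrac{\partial}{\partial a}\,u^{a} = u^{a} \ln u$, the $\ln u$ in the denominator cancels and
$$\frac{dI}{da} = \int_{0}^{1} -4 u^{a} \, du = -4 \left[\frac{u^{a+1}}{a+1}\right]_0^1 = - \frac{4}{a + 1}.$$

Integrating with respect to $a$ gives $I(a) = - \log{\left(\frac{81 \left(a + 1\right)^{4}}{256} \right)} + C$.

At $a = \frac{1}{3}$ the integrand is identically $0$, so $I(\frac{1}{3}) = 0$. The closed form gives $0$, hence $C = 0$.

Setting $a = 2$:
$$I = - \log{\left(\frac{6561}{256} \right)}.$$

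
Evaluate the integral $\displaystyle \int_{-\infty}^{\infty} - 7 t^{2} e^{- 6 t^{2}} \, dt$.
$- \frac{7 \sqrt{6} \sqrt{\pi}}{72}$

Consider the simpler parametrised integral
$$J(a) = \int_{-\infty}^{\infty} - 7 e^{- a t^{2}} \, dt = - \frac{7 \sqrt{\pi}}{\sqrt{a}}.$$

Differentiating under the integral sign brings down a factor of $(-t^2)$:
$$\frac{dJ}{da} = \int_{-\infty}^{\infty} 7 t^{2} e^{- a t^{2}} \, dt = \frac{7 \sqrt{\pi}}{2 a^{\frac{3}{2}}}.$$

The integral on the left is $-I$, so $I = - \frac{7 \sqrt{\pi}}{2 a^{\frac{3}{2}}}$.

Setting $a = 6$:
$$I = - \frac{7 \sqrt{6} \sqrt{\pi}}{72}.$$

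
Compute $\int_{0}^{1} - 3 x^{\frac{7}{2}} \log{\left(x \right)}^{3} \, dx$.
$\frac{32}{729}$

Consider the simpler parametrised integral
$$J(a) = \int_{0}^{1} - 3 x^{a} \, dx = - \frac{3}{a + 1}.$$

Differentiating under the integral sign brings down a factor of $\ln x$:
$$\frac{dJ}{da} = \int_{0}^{1} - 3 x^{a} \log{\left(x \right)} \, dx = \frac{3}{\left(a + 1\right)^{2}}.$$

Repeating $3$ times in total — each differentiation brings down another $\ln x$ — gives
$$\frac{d^{3}J}{da^{3}} = \int_{0}^{1} - 3 x^{a} \log{\left(x \right)}^{3} \, dx = \frac{18}{\left(a + 1\right)^{4}},$$
and the integrand here is exactly the target integrand, so $I = \frac{18}{\left(a + 1\right)^{4}}$.

Setting $a = \frac{7}{2}$:
$$I = \frac{32}{729}.$$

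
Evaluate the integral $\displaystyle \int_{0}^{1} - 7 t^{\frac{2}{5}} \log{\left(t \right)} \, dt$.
$\frac{25}{7}$

Start from the elementary integral
$$J(a) = \int_{0}^{1} - 7 t^{a} \, dt = - \frac{7}{a + 1}.$$

Differentiating under the integral sign brings down a factor of $\ln t$:
$$\frac{dJ}{da} = \int_{0}^{1} - 7 t^{a} \log{\left(t \right)} \, dt = \frac{7}{\left(a + 1\right)^{2}}.$$

The integral on the left is $I$, so $I = \frac{7}{\left(a + 1\right)^{2}}$.

Setting $a = \frac{2}{5}$:
$$I = \frac{25}{7}.$$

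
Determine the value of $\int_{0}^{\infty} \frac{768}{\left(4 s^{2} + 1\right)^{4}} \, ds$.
$60 \pi$

Begin with the known result
$$J(a) = \int_{0}^{\infty} \frac{3}{a^{2} + s^{2}} \, ds = \frac{3 \pi}{2 a}.$$

Differentiating under the integral sign with respect to $a$,
$$\frac{dJ}{da} = \int_{0}^{\infty} - \frac{6 a}{\left(a^{2} + s^{2}\right)^{2}} \, ds = - \frac{3 \pi}{2 a^{2}},$$
so $\int_{0}^{\infty} \frac{3}{\left(a^{2} + s^{2}\right)^{2}} \, ds = \frac{3 \pi}{4 a^{3}}$.

Repeating — each differentiation of $1/(s^2+a^2)^j$ produces $-2ja/(s^2+a^2)^{j+1}$ — and dividing through by $-2ja$ at each step yields, after $3$ differentiations in total,
$$\int_{0}^{\infty} \frac{3}{\left(a^{2} + s^{2}\right)^{4}} \, ds = \frac{15 \pi}{32 a^{7}}.$$

Setting $a = \frac{1}{2}$:
$$I = 60 \pi.$$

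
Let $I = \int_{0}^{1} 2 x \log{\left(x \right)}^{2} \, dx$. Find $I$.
$\frac{1}{2}$

Start from the elementary integral
$$J(a) = \int_{0}^{1} 2 x^{a} \, dx = \frac{2}{a + 1}.$$

Differentiating under the integral sign brings down a factor of $\ln x$:
$$\frac{dJ}{da} = \int_{0}^{1} 2 x^{a} \log{\left(x \right)} \, dx = - \frac{2}{\left(a + 1\right)^{2}}.$$

Repeating twice in total — each differentiation brings down another $\ln x$ — gives
$$\frac{d^{2}J}{da^{2}} = \int_{0}^{1} 2 x^{a} \log{\left(x \right)}^{2} \, dx = \frac{4}{\left(a + 1\right)^{3}},$$
and the integrand here is exactly the target integrand, so $I = \frac{4}{\left(a + 1\right)^{3}}$.

Setting $a = 1$:
$$I = \frac{1}{2}.$$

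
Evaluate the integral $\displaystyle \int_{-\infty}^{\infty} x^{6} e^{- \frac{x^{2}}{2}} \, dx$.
$15 \sqrt{2} \sqrt{\pi}$

Start from the elementary integral
$$J(a) = \int_{-\infty}^{\infty} e^{- a x^{2}} \, dx = \frac{\sqrt{\pi}}{\sqrt{a}}.$$

Differentiating under the integral sign brings down a factor of $(-x^2)$:
$$\frac{dJ}{da} = \int_{-\infty}^{\infty} - x^{2} e^{- a x^{2}} \, dx = - \frac{\sqrt{\pi}}{2 a^{\frac{3}{2}}}.$$

Repeating $3$ times in total — each differentiation brings down another $(-x^2)$ — gives
$$\frac{d^{3}J}{da^{3}} = \int_{-\infty}^{\infty} - x^{6} e^{- a x^{2}} \, dx = - \frac{15 \sqrt{\pi}}{8 a^{\frac{7}{2}}},$$
and the integrand here is $(-1)^{3}$ times the target integrand, so $I = (-1)^{3}\,\frac{d^{3}J}{da^{3}} = \frac{15 \sqrt{\pi}}{8 a^{\frac{7}{2}}}$.

Setting $a = \frac{1}{2}$:
$$I = 15 \sqrt{2} \sqrt{\pi}.$$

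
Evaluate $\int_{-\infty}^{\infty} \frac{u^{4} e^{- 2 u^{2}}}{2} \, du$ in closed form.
$\frac{3 \sqrt{2} \sqrt{\pi}}{64}$

Start from the elementary integral
$$J(a) = \int_{-\infty}^{\infty} \frac{e^{- a u^{2}}}{2} \, du = \frac{\sqrt{\pi}}{2 \sqrt{a}}.$$

Differentiating under the integral sign brings down a factor of $(-u^2)$:
$$\frac{dJ}{da} = \int_{-\infty}^{\infty} - \frac{u^{2} e^{- a u^{2}}}{2} \, du = - \frac{\sqrt{\pi}}{4 a^{\frac{3}{2}}}.$$

Repeating twice in total — each differentiation brings down another $(-u^2)$ — gives
$$\frac{d^{2}J}{da^{2}} = \int_{-\infty}^{\infty} \frac{u^{4} e^{- a u^{2}}}{2} \, du = \frac{3 \sqrt{\pi}}{8 a^{\frac{5}{2}}},$$
and the integrand here is exactly the target integrand, so $I = \frac{3 \sqrt{\pi}}{8 a^{\frac{5}{2}}}$.

Setting $a = 2$:
$$I = \frac{3 \sqrt{2} \sqrt{\pi}}{64}.$$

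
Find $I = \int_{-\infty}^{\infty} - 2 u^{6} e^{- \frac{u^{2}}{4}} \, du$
$- 480 \sqrt{\pi}$

Consider the simpler parametrised integral
$$J(a) = \int_{-\infty}^{\infty} - 2 e^{- a u^{2}} \, du = - \frac{2 \sqrt{\pi}}{\sqrt{a}}.$$

Differentiating under the integral sign brings down a factor of $(-u^2)$:
$$\frac{dJ}{da} = \int_{-\infty}^{\infty} 2 u^{2} e^{- a u^{2}} \, du = \frac{\sqrt{\pi}}{a^{\frac{3}{2}}}.$$

Repeating $3$ times in total — each differentiation brings down another $(-u^2)$ — gives
$$\frac{d^{3}J}{da^{3}} = \int_{-\infty}^{\infty} 2 u^{6} e^{- a u^{2}} \, du = \frac{15 \sqrt{\pi}}{4 a^{\frac{7}{2}}},$$
and the integrand here is $(-1)^{3}$ times the target integrand, so $I = (-1)^{3}\,\frac{d^{3}J}{da^{3}} = - \frac{15 \sqrt{\pi}}{4 a^{\frac{7}{2}}}$.

Setting $a = \frac{1}{4}$:
$$I = - 480 \sqrt{\pi}.$$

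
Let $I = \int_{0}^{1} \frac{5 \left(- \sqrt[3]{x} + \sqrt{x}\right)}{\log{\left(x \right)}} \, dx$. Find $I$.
$- \log{\left(\frac{32768}{59049} \right)}$

Introduce a parameter $a$ in the exponent: let $I(a) = \int_{0}^{1} \frac{5 \left(\sqrt{x} - x^{a}\right)}{\log{\left(x \right)}} \, dx$.

Since $\dfrac{\partial}{\partial a}\,x^{a} = x^{a} \ln x$, the $\ln x$ in the denominator cancels and
$$\frac{dI}{da} = \int_{0}^{1} -5 x^{a} \, dx = -5 \left[\frac{x^{a+1}}{a+1}\right]_0^1 = - \frac{5}{a + 1}.$$

Integrating with respect to $a$ gives $I(a) = - \log{\left(\frac{32 \left(a + 1\right)^{5}}{243} \right)} + C$.

At $a = \frac{1}{2}$ the integrand is identically $0$, so $I(\frac{1}{2}) = 0$. The closed form gives $0$, hence $C = 0$.

Setting $a = \frac{1}{3}$:
$$I = - \log{\left(\frac{32768}{59049} \right)}.$$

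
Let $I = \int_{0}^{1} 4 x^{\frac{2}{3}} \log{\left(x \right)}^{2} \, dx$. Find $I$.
$\frac{216}{125}$

Begin with the known integral
$$J(a) = \int_{0}^{1} 4 x^{a} \, dx = \frac{4}{a + 1}.$$

Differentiating under the integral sign brings down a factor of $\ln x$:
$$\frac{dJ}{da} = \int_{0}^{1} 4 x^{a} \log{\left(x \right)} \, dx = - \frac{4}{\left(a + 1\right)^{2}}.$$

Repeating twice in total — each differentiation brings down another $\ln x$ — gives
$$\frac{d^{2}J}{da^{2}} = \int_{0}^{1} 4 x^{a} \log{\left(x \right)}^{2} \, dx = \frac{8}{\left(a + 1\right)^{3}},$$
and the integrand here is exactly the target integrand, so $I = \frac{8}{\left(a + 1\right)^{3}}$.

Setting $a = \frac{2}{3}$:
$$I = \frac{216}{125}.$$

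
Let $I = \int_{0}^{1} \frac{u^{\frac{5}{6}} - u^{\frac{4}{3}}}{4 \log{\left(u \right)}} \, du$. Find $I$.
$- \frac{\log{\left(14 \right)}}{4} + \frac{\log{\left(11 \right)}}{4}$

Replace the exponent $\frac{4}{3}$ by a parameter $a$: let $I(a) = \int_{0}^{1} \frac{u^{\frac{5}{6}} - u^{a}}{4 \log{\left(u \right)}} \, du$.

Since $\dfrac{\partial}{\partial a}\,u^{a} = u^{a} \ln u$, the $\ln u$ in the denominator cancels and
$$\frac{dI}{da} = \int_{0}^{1} - \frac{1}{4} u^{a} \, du = - \frac{1}{4} \left[\frac{u^{a+1}}{a+1}\right]_0^1 = - \frac{1}{4 a + 4}.$$

Integrating with respect to $a$ gives $I(a) = - \frac{\log{\left(a + 1 \right)}}{4} - \frac{\log{\left(6 \right)}}{4} + \frac{\log{\left(11 \right)}}{4} + C$.

At $a = \frac{5}{6}$ the integrand is identically $0$, so $I(\frac{5}{6}) = 0$. The closed form gives $0$, hence $C = 0$.

Setting $a = \frac{4}{3}$:
$$I = - \frac{\log{\left(14 \right)}}{4} + \frac{\log{\left(11 \right)}}{4}.$$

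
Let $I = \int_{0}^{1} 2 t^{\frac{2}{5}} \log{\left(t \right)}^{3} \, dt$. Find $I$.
$- \frac{7500}{2401}$

Start from the elementary integral
$$J(a) = \int_{0}^{1} 2 t^{a} \, dt = \frac{2}{a + 1}.$$

Differentiating under the integral sign brings down a factor of $\ln t$:
$$\frac{dJ}{da} = \int_{0}^{1} 2 t^{a} \log{\left(t \right)} \, dt = - \frac{2}{\left(a + 1\right)^{2}}.$$

Repeating $3$ times in total — each differentiation brings down another $\ln t$ — gives
$$\frac{d^{3}J}{da^{3}} = \int_{0}^{1} 2 t^{a} \log{\left(t \right)}^{3} \, dt = - \frac{12}{\left(a + 1\right)^{4}},$$
and the integrand here is exactly the target integrand, so $I = - \frac{12}{\left(a + 1\right)^{4}}$.

Setting $a = \frac{2}{5}$:
$$I = - \frac{7500}{2401}.$$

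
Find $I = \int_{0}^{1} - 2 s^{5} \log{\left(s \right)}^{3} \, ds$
$\frac{1}{108}$

Begin with the known integral
$$J(a) = \int_{0}^{1} - 2 s^{a} \, ds = - \frac{2}{a + 1}.$$

Differentiating under the integral sign brings down a factor of $\ln s$:
$$\frac{dJ}{da} = \int_{0}^{1} - 2 s^{a} \log{\left(s \right)} \, ds = \frac{2}{\left(a + 1\right)^{2}}.$$

Repeating $3$ times in total — each differentiation brings down another $\ln s$ — gives
$$\frac{d^{3}J}{da^{3}} = \int_{0}^{1} - 2 s^{a} \log{\left(s \right)}^{3} \, ds = \frac{12}{\left(a + 1\right)^{4}},$$
and the integrand here is exactly the target integrand, so $I = \frac{12}{\left(a + 1\right)^{4}}$.

Setting $a = 5$:
$$I = \frac{1}{108}.$$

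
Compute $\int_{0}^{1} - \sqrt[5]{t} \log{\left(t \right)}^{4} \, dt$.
$- \frac{3125}{324}$

Consider the simpler parametrised integral
$$J(a) = \int_{0}^{1} - t^{a} \, dt = - \frac{1}{a + 1}.$$

Differentiating under the integral sign brings down a factor of $\ln t$:
$$\frac{dJ}{da} = \int_{0}^{1} - t^{a} \log{\left(t \right)} \, dt = \frac{1}{\left(a + 1\right)^{2}}.$$

Repeating $4$ times in total — each differentiation brings down another $\ln t$ — gives
$$\frac{d^{4}J}{da^{4}} = \int_{0}^{1} - t^{a} \log{\left(t \right)}^{4} \, dt = - \frac{24}{\left(a + 1\right)^{5}},$$
and the integrand here is exactly the target integrand, so $I = - \frac{24}{\left(a + 1\right)^{5}}$.

Setting $a = \frac{1}{5}$:
$$I = - \frac{3125}{324}.$$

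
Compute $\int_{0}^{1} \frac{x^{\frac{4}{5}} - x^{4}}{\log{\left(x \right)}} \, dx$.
$\log{\left(\frac{9}{25} \right)}$

Consider the one-parameter family: let $I(a) = \int_{0}^{1} \frac{- x^{4} + x^{a}}{\log{\left(x \right)}} \, dx$.

Since $\dfrac{\partial}{\partial a}\,x^{a} = x^{a} \ln x$, the $\ln x$ in the denominator cancels and
$$\frac{dI}{da} = \int_{0}^{1} x^{a} \, dx = \left[\frac{x^{a+1}}{a+1}\right]_0^1 = \frac{1}{a + 1}.$$

Integrating with respect to $a$ gives $I(a) = \log{\left(\frac{a}{5} + \frac{1}{5} \right)} + C$.

At $a = 4$ the integrand is identically $0$, so $I(4) = 0$. The closed form gives $0$, hence $C = 0$.

Setting $a = \frac{4}{5}$:
$$I = \log{\left(\frac{9}{25} \right)}.$$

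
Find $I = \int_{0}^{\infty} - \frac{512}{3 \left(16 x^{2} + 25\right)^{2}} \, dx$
$- \frac{32 \pi}{375}$

Start from the standard arctangent integral
$$J(a) = \int_{0}^{\infty} - \frac{2}{3 \left(a^{2} + x^{2}\right)} \, dx = - \frac{\pi}{3 a}.$$

Differentiating under the integral sign with respect to $a$,
$$\frac{dJ}{da} = \int_{0}^{\infty} \frac{4 a}{3 \left(a^{2} + x^{2}\right)^{2}} \, dx = \frac{\pi}{3 a^{2}},$$
so $\int_{0}^{\infty} - \frac{2}{3 \left(a^{2} + x^{2}\right)^{2}} \, dx = - \frac{\pi}{6 a^{3}}$.

Setting $a = \frac{5}{4}$:
$$I = - \frac{32 \pi}{375}.$$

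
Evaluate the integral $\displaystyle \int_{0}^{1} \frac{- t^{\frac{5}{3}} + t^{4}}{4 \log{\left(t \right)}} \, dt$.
$- \log{\left(2 \right)} + \frac{\log{\left(30 \right)}}{4}$

Replace the exponent $4$ by a parameter $a$: let $I(a) = \int_{0}^{1} \frac{- t^{\frac{5}{3}} + t^{a}}{4 \log{\left(t \right)}} \, dt$.

Since $\dfrac{\partial}{\partial a}\,t^{a} = t^{a} \ln t$, the $\ln t$ in the denominator cancels and
$$\frac{dI}{da} = \int_{0}^{1} \frac{1}{4} t^{a} \, dt = \frac{1}{4} \left[\frac{t^{a+1}}{a+1}\right]_0^1 = \frac{1}{4 \left(a + 1\right)}.$$

Integrating with respect to $a$ gives $I(a) = \log{\left(\frac{\sqrt[4]{6} \sqrt[4]{a + 1}}{2} \right)} + C$.

At $a = \frac{5}{3}$ the integrand is identically $0$, so $I(\frac{5}{3}) = 0$. The closed form gives $0$, hence $C = 0$.

Setting $a = 4$:
$$I = - \log{\left(2 \right)} + \frac{\log{\left(30 \right)}}{4}.$$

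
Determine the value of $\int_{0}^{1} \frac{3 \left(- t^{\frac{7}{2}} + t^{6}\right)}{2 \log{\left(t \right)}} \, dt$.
$\log{\left(\frac{14 \sqrt{14}}{27} \right)}$

Introduce a parameter $a$ in the exponent: let $I(a) = \int_{0}^{1} \frac{3 \left(- t^{\frac{7}{2}} + t^{a}\right)}{2 \log{\left(t \right)}} \, dt$.

Since $\dfrac{\partial}{\partial a}\,t^{a} = t^{a} \ln t$, the $\ln t$ in the denominator cancels and
$$\frac{dI}{da} = \int_{0}^{1} \frac{3}{2} t^{a} \, dt = \frac{3}{2} \left[\frac{t^{a+1}}{a+1}\right]_0^1 = \frac{3}{2 \left(a + 1\right)}.$$

Integrating with respect to $a$ gives $I(a) = \log{\left(\frac{2 \sqrt{2} \left(a + 1\right)^{\frac{3}{2}}}{27} \right)} + C$.

At $a = \frac{7}{2}$ the integrand is identically $0$, so $I(\frac{7}{2}) = 0$. The closed form gives $0$, hence $C = 0$.

Setting $a = 6$:
$$I = \log{\left(\frac{14 \sqrt{14}}{27} \right)}.$$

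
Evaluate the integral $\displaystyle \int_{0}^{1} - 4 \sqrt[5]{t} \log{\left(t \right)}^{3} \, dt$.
$\frac{625}{54}$

Begin with the known integral
$$J(a) = \int_{0}^{1} - 4 t^{a} \, dt = - \frac{4}{a + 1}.$$

Differentiating under the integral sign brings down a factor of $\ln t$:
$$\frac{dJ}{da} = \int_{0}^{1} - 4 t^{a} \log{\left(t \right)} \, dt = \frac{4}{\left(a + 1\right)^{2}}.$$

Repeating $3$ times in total — each differentiation brings down another $\ln t$ — gives
$$\frac{d^{3}J}{da^{3}} = \int_{0}^{1} - 4 t^{a} \log{\left(t \right)}^{3} \, dt = \frac{24}{\left(a + 1\right)^{4}},$$
and the integrand here is exactly the target integrand, so $I = \frac{24}{\left(a + 1\right)^{4}}$.

Setting $a = \frac{1}{5}$:
$$I = \frac{625}{54}.$$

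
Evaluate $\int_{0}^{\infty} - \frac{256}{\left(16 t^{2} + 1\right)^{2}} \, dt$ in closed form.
$- 16 \pi$

Recall the elementary integral
$$J(a) = \int_{0}^{\infty} - \frac{1}{a^{2} + t^{2}} \, dt = - \frac{\pi}{2 a}.$$

Differentiating under the integral sign with respect to $a$,
$$\frac{dJ}{da} = \int_{0}^{\infty} \frac{2 a}{\left(a^{2} + t^{2}\right)^{2}} \, dt = \frac{\pi}{2 a^{2}},$$
so $\int_{0}^{\infty} - \frac{1}{\left(a^{2} + t^{2}\right)^{2}} \, dt = - \frac{\pi}{4 a^{3}}$.

Setting $a = \frac{1}{4}$:
$$I = - 16 \pi.$$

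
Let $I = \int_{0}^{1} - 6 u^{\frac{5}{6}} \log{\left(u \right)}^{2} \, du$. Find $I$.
$- \frac{2592}{1331}$

Consider the simpler parametrised integral
$$J(a) = \int_{0}^{1} - 6 u^{a} \, du = - \frac{6}{a + 1}.$$

Differentiating under the integral sign brings down a factor of $\ln u$:
$$\frac{dJ}{da} = \int_{0}^{1} - 6 u^{a} \log{\left(u \right)} \, du = \frac{6}{\left(a + 1\right)^{2}}.$$

Repeating twice in total — each differentiation brings down another $\ln u$ — gives
$$\frac{d^{2}J}{da^{2}} = \int_{0}^{1} - 6 u^{a} \log{\left(u \right)}^{2} \, du = - \frac{12}{\left(a + 1\right)^{3}},$$
and the integrand here is exactly the target integrand, so $I = - \frac{12}{\left(a + 1\right)^{3}}$.

Setting $a = \frac{5}{6}$:
$$I = - \frac{2592}{1331}.$$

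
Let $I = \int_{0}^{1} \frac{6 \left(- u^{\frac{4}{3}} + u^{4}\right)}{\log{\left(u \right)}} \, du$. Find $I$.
$\log{\left(\frac{11390625}{117649} \right)}$

Introduce a parameter $a$ in the exponent: let $I(a) = \int_{0}^{1} \frac{6 \left(u^{4} - u^{a}\right)}{\log{\left(u \right)}} \, du$.

Since $\dfrac{\partial}{\partial a}\,u^{a} = u^{a} \ln u$, the $\ln u$ in the denominator cancels and
$$\frac{dI}{da} = \int_{0}^{1} -6 u^{a} \, du = -6 \left[\frac{u^{a+1}}{a+1}\right]_0^1 = - \frac{6}{a + 1}.$$

Integrating with respect to $a$ gives $I(a) = \log{\left(\frac{15625}{\left(a + 1\right)^{6}} \right)} + C$.

At $a = 4$ the integrand is identically $0$, so $I(4) = 0$. The closed form gives $0$, hence $C = 0$.

Setting $a = \frac{4}{3}$:
$$I = \log{\left(\frac{11390625}{117649} \right)}.$$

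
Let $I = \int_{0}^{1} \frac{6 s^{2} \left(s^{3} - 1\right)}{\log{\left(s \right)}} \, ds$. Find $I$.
$\log{\left(64 \right)}$

Replace the exponent $2$ by a parameter $a$: let $I(a) = \int_{0}^{1} \frac{6 \left(s^{5} - s^{a}\right)}{\log{\left(s \right)}} \, ds$.

Since $\dfrac{\partial}{\partial a}\,s^{a} = s^{a} \ln s$, the $\ln s$ in the denominator cancels and
$$\frac{dI}{da} = \int_{0}^{1} -6 s^{a} \, ds = -6 \left[\frac{s^{a+1}}{a+1}\right]_0^1 = - \frac{6}{a + 1}.$$

Integrating with respect to $a$ gives $I(a) = \log{\left(\frac{46656}{\left(a + 1\right)^{6}} \right)} + C$.

At $a = 5$ the integrand is identically $0$, so $I(5) = 0$. The closed form gives $0$, hence $C = 0$.

Setting $a = 2$:
$$I = \log{\left(64 \right)}.$$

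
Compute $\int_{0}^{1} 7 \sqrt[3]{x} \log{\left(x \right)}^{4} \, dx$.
$\frac{5103}{128}$

Begin with the known integral
$$J(a) = \int_{0}^{1} 7 x^{a} \, dx = \frac{7}{a + 1}.$$

Differentiating under the integral sign brings down a factor of $\ln x$:
$$\frac{dJ}{da} = \int_{0}^{1} 7 x^{a} \log{\left(x \right)} \, dx = - \frac{7}{\left(a + 1\right)^{2}}.$$

Repeating $4$ times in total — each differentiation brings down another $\ln x$ — gives
$$\frac{d^{4}J}{da^{4}} = \int_{0}^{1} 7 x^{a} \log{\left(x \right)}^{4} \, dx = \frac{168}{\left(a + 1\right)^{5}},$$
and the integrand here is exactly the target integrand, so $I = \frac{168}{\left(a + 1\right)^{5}}$.

Setting $a = \frac{1}{3}$:
$$I = \frac{5103}{128}.$$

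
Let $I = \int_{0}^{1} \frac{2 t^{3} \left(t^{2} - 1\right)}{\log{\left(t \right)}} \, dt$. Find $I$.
$\log{\left(\frac{9}{4} \right)}$

Introduce a parameter $a$ in the exponent: let $I(a) = \int_{0}^{1} \frac{2 \left(- t^{3} + t^{a}\right)}{\log{\left(t \right)}} \, dt$.

Since $\dfrac{\partial}{\partial a}\,t^{a} = t^{a} \ln t$, the $\ln t$ in the denominator cancels and
$$\frac{dI}{da} = \int_{0}^{1} 2 t^{a} \, dt = 2 \left[\frac{t^{a+1}}{a+1}\right]_0^1 = \frac{2}{a + 1}.$$

Integrating with respect to $a$ gives $I(a) = \log{\left(\frac{\left(a + 1\right)^{2}}{16} \right)} + C$.

At $a = 3$ the integrand is identically $0$, so $I(3) = 0$. The closed form gives $0$, hence $C = 0$.

Setting $a = 5$:
$$I = \log{\left(\frac{9}{4} \right)}.$$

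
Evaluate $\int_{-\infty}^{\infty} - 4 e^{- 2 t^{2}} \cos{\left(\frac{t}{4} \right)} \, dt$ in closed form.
$- \frac{2 \sqrt{2} \sqrt{\pi}}{e^{\frac{1}{128}}}$

Define $I(b) = \int_{-\infty}^{\infty} - 4 e^{- 2 t^{2}} \cos{\left(b t \right)} \, dt$.

Differentiating under the integral sign,
$$I'(b) = \int_{-\infty}^{\infty} 4 t e^{- 2 t^{2}} \sin{\left(b t \right)} \, dt.$$

Integrate $\int_{-\infty}^{\infty} t \sin(b t)\, e^{- 2 t^{2}}\, dt$ by parts with $u = \sin(b t)$ and $dv = t\, e^{- 2 t^{2}}\, dt$, giving $v = - \frac{e^{- 2 t^{2}}}{4}$. The boundary term vanishes and
$$\int_{-\infty}^{\infty} t \sin(b t)\, e^{- 2 t^{2}}\, dt = \frac{b}{4} \int_{-\infty}^{\infty} \cos(b t)\, e^{- 2 t^{2}}\, dt,$$
so $I'(b) = - \frac{b}{4}\, I(b)$.

This is a separable first-order ODE; solving with the initial condition $I(0) = \int_{-\infty}^{\infty} - 4 e^{- 2 t^{2}}\,dt = - 2 \sqrt{2} \sqrt{\pi}$ gives
$$I(b) = - 2 \sqrt{2} \sqrt{\pi} e^{- \frac{b^{2}}{8}}.$$

Setting $b = \frac{1}{4}$:
$$I = - \frac{2 \sqrt{2} \sqrt{\pi}}{e^{\frac{1}{128}}}.$$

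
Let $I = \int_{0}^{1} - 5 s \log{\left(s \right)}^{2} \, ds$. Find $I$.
$- \frac{5}{4}$

Begin with the known integral
$$J(a) = \int_{0}^{1} - 5 s^{a} \, ds = - \frac{5}{a + 1}.$$

Differentiating under the integral sign brings down a factor of $\ln s$:
$$\frac{dJ}{da} = \int_{0}^{1} - 5 s^{a} \log{\left(s \right)} \, ds = \frac{5}{\left(a + 1\right)^{2}}.$$

Repeating twice in total — each differentiation brings down another $\ln s$ — gives
$$\frac{d^{2}J}{da^{2}} = \int_{0}^{1} - 5 s^{a} \log{\left(s \right)}^{2} \, ds = - \frac{10}{\left(a + 1\right)^{3}},$$
and the integrand here is exactly the target integrand, so $I = - \frac{10}{\left(a + 1\right)^{3}}$.

Setting $a = 1$:
$$I = - \frac{5}{4}.$$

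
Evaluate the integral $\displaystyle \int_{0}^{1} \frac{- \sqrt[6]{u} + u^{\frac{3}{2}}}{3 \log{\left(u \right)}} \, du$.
$- \frac{\log{\left(7 \right)}}{3} + \frac{\log{\left(15 \right)}}{3}$

Replace the exponent $\frac{1}{6}$ by a parameter $a$: let $I(a) = \int_{0}^{1} \frac{u^{\frac{3}{2}} - u^{a}}{3 \log{\left(u \right)}} \, du$.

Since $\dfrac{\partial}{\partial a}\,u^{a} = u^{a} \ln u$, the $\ln u$ in the denominator cancels and
$$\frac{dI}{da} = \int_{0}^{1} - \frac{1}{3} u^{a} \, du = - \frac{1}{3} \left[\frac{u^{a+1}}{a+1}\right]_0^1 = - \frac{1}{3 a + 3}.$$

Integrating with respect to $a$ gives $I(a) = - \frac{\log{\left(a + 1 \right)}}{3} - \frac{\log{\left(2 \right)}}{3} + \frac{\log{\left(5 \right)}}{3} + C$.

At $a = \frac{3}{2}$ the integrand is identically $0$, so $I(\frac{3}{2}) = 0$. The closed form gives $0$, hence $C = 0$.

Setting $a = \frac{1}{6}$:
$$I = - \frac{\log{\left(7 \right)}}{3} + \frac{\log{\left(15 \right)}}{3}.$$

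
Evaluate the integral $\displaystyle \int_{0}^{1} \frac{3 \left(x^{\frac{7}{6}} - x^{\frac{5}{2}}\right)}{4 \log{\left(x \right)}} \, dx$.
$- \frac{3 \log{\left(21 \right)}}{4} + \frac{3 \log{\left(13 \right)}}{4}$

Introduce a parameter $a$ in the exponent: let $I(a) = \int_{0}^{1} \frac{3 \left(- x^{\frac{5}{2}} + x^{a}\right)}{4 \log{\left(x \right)}} \, dx$.

Since $\dfrac{\partial}{\partial a}\,x^{a} = x^{a} \ln x$, the $\ln x$ in the denominator cancels and
$$\frac{dI}{da} = \int_{0}^{1} \frac{3}{4} x^{a} \, dx = \frac{3}{4} \left[\frac{x^{a+1}}{a+1}\right]_0^1 = \frac{3}{4 \left(a + 1\right)}.$$

Integrating with respect to $a$ gives $I(a) = \log{\left(\frac{2^{\frac{3}{4}} \sqrt[4]{7} \left(a + 1\right)^{\frac{3}{4}}}{7} \right)} + C$.

At $a = \frac{5}{2}$ the integrand is identically $0$, so $I(\frac{5}{2}) = 0$. The closed form gives $0$, hence $C = 0$.

Setting $a = \frac{7}{6}$:
$$I = - \frac{3 \log{\left(21 \right)}}{4} + \frac{3 \log{\left(13 \right)}}{4}.$$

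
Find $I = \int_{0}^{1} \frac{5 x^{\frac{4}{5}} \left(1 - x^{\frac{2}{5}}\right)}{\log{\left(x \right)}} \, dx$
$\log{\left(\frac{59049}{161051} \right)}$

Consider the one-parameter family: let $I(a) = \int_{0}^{1} \frac{5 \left(- x^{\frac{6}{5}} + x^{a}\right)}{\log{\left(x \right)}} \, dx$.

Since $\dfrac{\partial}{\partial a}\,x^{a} = x^{a} \ln x$, the $\ln x$ in the denominator cancels and
$$\frac{dI}{da} = \int_{0}^{1} 5 x^{a} \, dx = 5 \left[\frac{x^{a+1}}{a+1}\right]_0^1 = \frac{5}{a + 1}.$$

Integrating with respect to $a$ gives $I(a) = \log{\left(\frac{3125 \left(a + 1\right)^{5}}{161051} \right)} + C$.

At $a = \frac{6}{5}$ the integrand is identically $0$, so $I(\frac{6}{5}) = 0$. The closed form gives $0$, hence $C = 0$.

Setting $a = \frac{4}{5}$:
$$I = \log{\left(\frac{59049}{161051} \right)}.$$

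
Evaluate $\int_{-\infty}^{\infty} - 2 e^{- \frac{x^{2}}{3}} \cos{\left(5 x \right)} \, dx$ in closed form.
$- \frac{2 \sqrt{3} \sqrt{\pi}}{e^{\frac{75}{4}}}$

Let $b$ denote the cosine frequency and define $I(b) = \int_{-\infty}^{\infty} - 2 e^{- \frac{x^{2}}{3}} \cos{\left(b x \right)} \, dx$.

Differentiating under the integral sign,
$$I'(b) = \int_{-\infty}^{\infty} 2 x e^{- \frac{x^{2}}{3}} \sin{\left(b x \right)} \, dx.$$

Integrate $\int_{-\infty}^{\infty} x \sin(b x)\, e^{- \frac{x^{2}}{3}}\, dx$ by parts with $u = \sin(b x)$ and $dv = x\, e^{- \frac{x^{2}}{3}}\, dx$, giving $v = - \frac{3 e^{- \frac{x^{2}}{3}}}{2}$. The boundary term vanishes and
$$\int_{-\infty}^{\infty} x \sin(b x)\, e^{- \frac{x^{2}}{3}}\, dx = \frac{3 b}{2} \int_{-\infty}^{\infty} \cos(b x)\, e^{- \frac{x^{2}}{3}}\, dx,$$
so $I'(b) = - \frac{3 b}{2}\, I(b)$.

This is a separable first-order ODE; solving with the initial condition $I(0) = \int_{-\infty}^{\infty} - 2 e^{- \frac{x^{2}}{3}}\,dx = - 2 \sqrt{3} \sqrt{\pi}$ gives
$$I(b) = - 2 \sqrt{3} \sqrt{\pi} e^{- \frac{3 b^{2}}{4}}.$$

Setting $b = 5$:
$$I = - \frac{2 \sqrt{3} \sqrt{\pi}}{e^{\frac{75}{4}}}.$$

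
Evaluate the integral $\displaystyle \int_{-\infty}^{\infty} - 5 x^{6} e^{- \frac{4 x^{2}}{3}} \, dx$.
$- \frac{2025 \sqrt{3} \sqrt{\pi}}{1024}$

Consider the simpler parametrised integral
$$J(a) = \int_{-\infty}^{\infty} - 5 e^{- a x^{2}} \, dx = - \frac{5 \sqrt{\pi}}{\sqrt{a}}.$$

Differentiating under the integral sign brings down a factor of $(-x^2)$:
$$\frac{dJ}{da} = \int_{-\infty}^{\infty} 5 x^{2} e^{- a x^{2}} \, dx = \frac{5 \sqrt{\pi}}{2 a^{\frac{3}{2}}}.$$

Repeating $3$ times in total — each differentiation brings down another $(-x^2)$ — gives
$$\frac{d^{3}J}{da^{3}} = \int_{-\infty}^{\infty} 5 x^{6} e^{- a x^{2}} \, dx = \frac{75 \sqrt{\pi}}{8 a^{\frac{7}{2}}},$$
and the integrand here is $(-1)^{3}$ times the target integrand, so $I = (-1)^{3}\,\frac{d^{3}J}{da^{3}} = - \frac{75 \sqrt{\pi}}{8 a^{\frac{7}{2}}}$.

Setting $a = \frac{4}{3}$:
$$I = - \frac{2025 \sqrt{3} \sqrt{\pi}}{1024}.$$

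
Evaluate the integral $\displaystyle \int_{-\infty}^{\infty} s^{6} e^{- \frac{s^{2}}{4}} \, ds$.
$240 \sqrt{\pi}$

Begin with the known integral
$$J(a) = \int_{-\infty}^{\infty} e^{- a s^{2}} \, ds = \frac{\sqrt{\pi}}{\sqrt{a}}.$$

Differentiating under the integral sign brings down a factor of $(-s^2)$:
$$\frac{dJ}{da} = \int_{-\infty}^{\infty} - s^{2} e^{- a s^{2}} \, ds = - \frac{\sqrt{\pi}}{2 a^{\frac{3}{2}}}.$$

Repeating $3$ times in total — each differentiation brings down another $(-s^2)$ — gives
$$\frac{d^{3}J}{da^{3}} = \int_{-\infty}^{\infty} - s^{6} e^{- a s^{2}} \, ds = - \frac{15 \sqrt{\pi}}{8 a^{\frac{7}{2}}},$$
and the integrand here is $(-1)^{3}$ times the target integrand, so $I = (-1)^{3}\,\frac{d^{3}J}{da^{3}} = \frac{15 \sqrt{\pi}}{8 a^{\frac{7}{2}}}$.

Setting $a = \frac{1}{4}$:
$$I = 240 \sqrt{\pi}.$$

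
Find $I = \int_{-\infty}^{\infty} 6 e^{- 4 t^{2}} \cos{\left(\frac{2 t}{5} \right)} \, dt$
$\frac{3 \sqrt{\pi}}{e^{\frac{1}{100}}}$

Treat the cosine frequency as a parameter and define $I(b) = \int_{-\infty}^{\infty} 6 e^{- 4 t^{2}} \cos{\left(b t \right)} \, dt$.

Differentiating under the integral sign,
$$I'(b) = \int_{-\infty}^{\infty} - 6 t e^{- 4 t^{2}} \sin{\left(b t \right)} \, dt.$$

Integrate $\int_{-\infty}^{\infty} t \sin(b t)\, e^{- 4 t^{2}}\, dt$ by parts with $u = \sin(b t)$ and $dv = t\, e^{- 4 t^{2}}\, dt$, giving $v = - \frac{e^{- 4 t^{2}}}{8}$. The boundary term vanishes and
$$\int_{-\infty}^{\infty} t \sin(b t)\, e^{- 4 t^{2}}\, dt = \frac{b}{8} \int_{-\infty}^{\infty} \cos(b t)\, e^{- 4 t^{2}}\, dt,$$
so $I'(b) = - \frac{b}{8}\, I(b)$.

This is a separable first-order ODE; solving with the initial condition $I(0) = \int_{-\infty}^{\infty} 6 e^{- 4 t^{2}}\,dt = 3 \sqrt{\pi}$ gives
$$I(b) = 3 \sqrt{\pi} e^{- \frac{b^{2}}{16}}.$$

Setting $b = \frac{2}{5}$:
$$I = \frac{3 \sqrt{\pi}}{e^{\frac{1}{100}}}.$$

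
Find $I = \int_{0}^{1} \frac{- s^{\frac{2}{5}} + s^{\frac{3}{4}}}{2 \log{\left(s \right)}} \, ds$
$- \log{\left(2 \right)} + \frac{\log{\left(5 \right)}}{2}$

Consider the one-parameter family: let $I(a) = \int_{0}^{1} \frac{s^{\frac{3}{4}} - s^{a}}{2 \log{\left(s \right)}} \, ds$.

Since $\dfrac{\partial}{\partial a}\,s^{a} = s^{a} \ln s$, the $\ln s$ in the denominator cancels and
$$\frac{dI}{da} = \int_{0}^{1} - \frac{1}{2} s^{a} \, ds = - \frac{1}{2} \left[\frac{s^{a+1}}{a+1}\right]_0^1 = - \frac{1}{2 a + 2}.$$

Integrating with respect to $a$ gives $I(a) = - \frac{\log{\left(a + 1 \right)}}{2} - \log{\left(2 \right)} + \frac{\log{\left(7 \right)}}{2} + C$.

At $a = \frac{3}{4}$ the integrand is identically $0$, so $I(\frac{3}{4}) = 0$. The closed form gives $0$, hence $C = 0$.

Setting $a = \frac{2}{5}$:
$$I = - \log{\left(2 \right)} + \frac{\log{\left(5 \right)}}{2}.$$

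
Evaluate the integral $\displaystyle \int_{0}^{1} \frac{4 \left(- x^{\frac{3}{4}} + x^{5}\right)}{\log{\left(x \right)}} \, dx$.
$\log{\left(\frac{331776}{2401} \right)}$

Replace the exponent $\frac{3}{4}$ by a parameter $a$: let $I(a) = \int_{0}^{1} \frac{4 \left(x^{5} - x^{a}\right)}{\log{\left(x \right)}} \, dx$.

Since $\dfrac{\partial}{\partial a}\,x^{a} = x^{a} \ln x$, the $\ln x$ in the denominator cancels and
$$\frac{dI}{da} = \int_{0}^{1} -4 x^{a} \, dx = -4 \left[\frac{x^{a+1}}{a+1}\right]_0^1 = - \frac{4}{a + 1}.$$

Integrating with respect to $a$ gives $I(a) = \log{\left(\frac{1296}{\left(a + 1\right)^{4}} \right)} + C$.

At $a = 5$ the integrand is identically $0$, so $I(5) = 0$. The closed form gives $0$, hence $C = 0$.

Setting $a = \frac{3}{4}$:
$$I = \log{\left(\frac{331776}{2401} \right)}.$$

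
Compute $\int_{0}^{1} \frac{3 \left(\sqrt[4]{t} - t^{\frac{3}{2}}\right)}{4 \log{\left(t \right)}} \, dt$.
$- \frac{3 \log{\left(2 \right)}}{4}$

Consider the one-parameter family: let $I(a) = \int_{0}^{1} \frac{3 \left(- t^{\frac{3}{2}} + t^{a}\right)}{4 \log{\left(t \right)}} \, dt$.

Since $\dfrac{\partial}{\partial a}\,t^{a} = t^{a} \ln t$, the $\ln t$ in the denominator cancels and
$$\frac{dI}{da} = \int_{0}^{1} \frac{3}{4} t^{a} \, dt = \frac{3}{4} \left[\frac{t^{a+1}}{a+1}\right]_0^1 = \frac{3}{4 \left(a + 1\right)}.$$

Integrating with respect to $a$ gives $I(a) = \log{\left(\frac{2^{\frac{3}{4}} \sqrt[4]{5} \left(a + 1\right)^{\frac{3}{4}}}{5} \right)} + C$.

At $a = \frac{3}{2}$ the integrand is identically $0$, so $I(\frac{3}{2}) = 0$. The closed form gives $0$, hence $C = 0$.

Setting $a = \frac{1}{4}$:
$$I = - \frac{3 \log{\left(2 \right)}}{4}.$$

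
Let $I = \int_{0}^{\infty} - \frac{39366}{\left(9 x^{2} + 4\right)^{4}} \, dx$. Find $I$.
$- \frac{32805 \pi}{2048}$

Start from the standard arctangent integral
$$J(a) = \int_{0}^{\infty} - \frac{6}{a^{2} + x^{2}} \, dx = - \frac{3 \pi}{a}.$$

Differentiating under the integral sign with respect to $a$,
$$\frac{dJ}{da} = \int_{0}^{\infty} \frac{12 a}{\left(a^{2} + x^{2}\right)^{2}} \, dx = \frac{3 \pi}{a^{2}},$$
so $\int_{0}^{\infty} - \frac{6}{\left(a^{2} + x^{2}\right)^{2}} \, dx = - \frac{3 \pi}{2 a^{3}}$.

Repeating — each differentiation of $1/(x^2+a^2)^j$ produces $-2ja/(x^2+a^2)^{j+1}$ — and dividing through by $-2ja$ at each step yields, after $3$ differentiations in total,
$$\int_{0}^{\infty} - \frac{6}{\left(a^{2} + x^{2}\right)^{4}} \, dx = - \frac{15 \pi}{16 a^{7}}.$$

Setting $a = \frac{2}{3}$:
$$I = - \frac{32805 \pi}{2048}.$$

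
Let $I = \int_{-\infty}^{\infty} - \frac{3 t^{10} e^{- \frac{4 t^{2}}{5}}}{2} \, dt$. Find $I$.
$- \frac{8859375 \sqrt{5} \sqrt{\pi}}{131072}$

Begin with the known integral
$$J(a) = \int_{-\infty}^{\infty} - \frac{3 e^{- a t^{2}}}{2} \, dt = - \frac{3 \sqrt{\pi}}{2 \sqrt{a}}.$$

Differentiating under the integral sign brings down a factor of $(-t^2)$:
$$\frac{dJ}{da} = \int_{-\infty}^{\infty} \frac{3 t^{2} e^{- a t^{2}}}{2} \, dt = \frac{3 \sqrt{\pi}}{4 a^{\frac{3}{2}}}.$$

Repeating $5$ times in total — each differentiation brings down another $(-t^2)$ — gives
$$\frac{d^{5}J}{da^{5}} = \int_{-\infty}^{\infty} \frac{3 t^{10} e^{- a t^{2}}}{2} \, dt = \frac{2835 \sqrt{\pi}}{64 a^{\frac{11}{2}}},$$
and the integrand here is $(-1)^{5}$ times the target integrand, so $I = (-1)^{5}\,\frac{d^{5}J}{da^{5}} = - \frac{2835 \sqrt{\pi}}{64 a^{\frac{11}{2}}}$.

Setting $a = \frac{4}{5}$:
$$I = - \frac{8859375 \sqrt{5} \sqrt{\pi}}{131072}.$$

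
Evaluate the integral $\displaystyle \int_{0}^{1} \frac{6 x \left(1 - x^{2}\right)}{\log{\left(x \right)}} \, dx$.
$- \log{\left(64 \right)}$

Introduce a parameter $a$ in the exponent: let $I(a) = \int_{0}^{1} \frac{6 \left(- x^{3} + x^{a}\right)}{\log{\left(x \right)}} \, dx$.

Since $\dfrac{\partial}{\partial a}\,x^{a} = x^{a} \ln x$, the $\ln x$ in the denominator cancels and
$$\frac{dI}{da} = \int_{0}^{1} 6 x^{a} \, dx = 6 \left[\frac{x^{a+1}}{a+1}\right]_0^1 = \frac{6}{a + 1}.$$

Integrating with respect to $a$ gives $I(a) = \log{\left(\frac{\left(a + 1\right)^{6}}{4096} \right)} + C$.

At $a = 3$ the integrand is identically $0$, so $I(3) = 0$. The closed form gives $0$, hence $C = 0$.

Setting $a = 1$:
$$I = - \log{\left(64 \right)}.$$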